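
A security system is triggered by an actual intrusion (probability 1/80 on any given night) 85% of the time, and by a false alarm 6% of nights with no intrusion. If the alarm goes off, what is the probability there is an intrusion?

Let D = the rare event, + = positive/flagged.
P(D) = 1/80
P(+|D) = 85/100 = 17/20
P(+|D') = 6/100 = 3/50
P(+) = P(+|D)P(D) + P(+|D')P(D')
     = \frac{17}{20} × \frac{1}{80} + \frac{3}{50} × \frac{79}{80}
     = \frac{559}{8000}
P(D|+) = P(+|D)P(D)/P(+) = \frac{85}{559}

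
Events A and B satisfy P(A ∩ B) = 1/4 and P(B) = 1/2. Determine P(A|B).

P(A|B) = P(A ∩ B) / P(B)
= (1/4) / (1/2)
= 1/2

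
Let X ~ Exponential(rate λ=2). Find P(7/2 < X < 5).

P(7/2 < X < 5) = ∫_{7/2}^{5} f(x) dx
where f(x) = 2 e^{- 2 x}
= - \frac{1 - e^{3}}{e^{10}}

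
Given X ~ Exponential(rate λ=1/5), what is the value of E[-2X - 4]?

For X ~ Exponential(rate λ=1/5):
E[X] = 5
E[-2X - 4] = -2 × E[X] - 4 = -14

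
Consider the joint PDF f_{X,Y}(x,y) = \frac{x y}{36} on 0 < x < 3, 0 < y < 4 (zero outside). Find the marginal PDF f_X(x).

f_X(x) = ∫_0^4 f(x,y) dy
= ∫_0^4 \frac{x y}{36} dy
= \frac{2 x}{9} for 0 < x < 3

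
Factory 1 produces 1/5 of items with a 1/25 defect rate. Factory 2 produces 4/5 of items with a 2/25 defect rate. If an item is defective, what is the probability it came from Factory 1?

Using Bayes' theorem:
P(F1) = 1/5, P(D|F1) = 1/25
P(F2) = 4/5, P(D|F2) = 2/25
P(D) = P(D|F1)P(F1) + P(D|F2)P(F2)
     = \frac{9}{125}
P(F1|D) = P(D|F1)P(F1) / P(D)
= \frac{1}{9}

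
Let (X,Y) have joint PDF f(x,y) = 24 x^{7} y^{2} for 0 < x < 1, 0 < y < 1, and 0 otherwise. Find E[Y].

E[Y] = ∫_0^1 ∫_0^1 y × f(x,y) dx dy
= \frac{3}{4}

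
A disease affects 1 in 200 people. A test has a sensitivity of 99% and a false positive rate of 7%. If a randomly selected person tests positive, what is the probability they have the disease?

Let D = the rare event, + = positive/flagged.
P(D) = 1/200
P(+|D) = 99/100
P(+|D') = 7/100
P(+) = P(+|D)P(D) + P(+|D')P(D')
     = \frac{99}{100} × \frac{1}{200} + \frac{7}{100} × \frac{199}{200}
     = \frac{373}{5000}
P(D|+) = P(+|D)P(D)/P(+) = \frac{99}{1492}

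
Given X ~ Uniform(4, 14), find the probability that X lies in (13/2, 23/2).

P(13/2 < X < 23/2) = ∫_{13/2}^{23/2} f(x) dx
where f(x) = \frac{1}{10}
= \frac{1}{2}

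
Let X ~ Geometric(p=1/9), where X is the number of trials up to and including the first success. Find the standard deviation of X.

For X ~ Geometric(p=1/9), where X is the number of trials up to and including the first success:
Var(X) = 72
SD(X) = √(Var(X)) = √(72) = 6 \sqrt{2}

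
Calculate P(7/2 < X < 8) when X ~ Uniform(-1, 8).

P(7/2 < X < 8) = ∫_{7/2}^{8} f(x) dx
where f(x) = \frac{1}{9}
= \frac{1}{2}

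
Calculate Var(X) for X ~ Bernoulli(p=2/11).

For X ~ Bernoulli(p=2/11):
Var(X) = \frac{18}{121}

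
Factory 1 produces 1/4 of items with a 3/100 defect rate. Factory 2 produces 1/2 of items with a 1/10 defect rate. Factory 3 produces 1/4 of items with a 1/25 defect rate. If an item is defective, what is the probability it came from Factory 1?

Using Bayes' theorem:
P(F1) = 1/4, P(D|F1) = 3/100
P(F2) = 1/2, P(D|F2) = 1/10
P(F3) = 1/4, P(D|F3) = 1/25
P(D) = P(D|F1)P(F1) + P(D|F2)P(F2) + P(D|F3)P(F3)
     = \frac{27}{400}
P(F1|D) = P(D|F1)P(F1) / P(D)
= \frac{1}{9}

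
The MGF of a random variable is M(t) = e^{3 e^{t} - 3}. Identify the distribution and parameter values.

The MGF M(t) = e^{3 e^{t} - 3} is the standard form for the Poisson distribution.
Comparing with the known MGF formula identifies: Poisson(λ=3)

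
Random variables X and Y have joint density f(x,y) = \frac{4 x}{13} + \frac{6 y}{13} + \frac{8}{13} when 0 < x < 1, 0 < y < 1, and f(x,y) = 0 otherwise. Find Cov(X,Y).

E[XY] = ∫∫ xy × f(x,y) dx dy = \frac{11}{39}
E[X] = \frac{41}{78}
E[Y] = \frac{7}{13}
Cov(X,Y) = E[XY] - E[X]E[Y] = - \frac{1}{1014}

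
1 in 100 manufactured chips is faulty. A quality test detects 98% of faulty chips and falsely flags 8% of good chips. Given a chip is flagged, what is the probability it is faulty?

Let D = the rare event, + = positive/flagged.
P(D) = 1/100
P(+|D) = 98/100 = 49/50
P(+|D') = 8/100 = 2/25
P(+) = P(+|D)P(D) + P(+|D')P(D')
     = \frac{49}{50} × \frac{1}{100} + \frac{2}{25} × \frac{99}{100}
     = \frac{89}{1000}
P(D|+) = P(+|D)P(D)/P(+) = \frac{49}{445}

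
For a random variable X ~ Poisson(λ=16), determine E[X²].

Using the identity E[X²] = Var(X) + (E[X])²:
E[X] = 16
Var(X) = 16
E[X²] = 16 + (16)²
= 272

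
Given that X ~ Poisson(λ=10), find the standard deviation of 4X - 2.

For X ~ Poisson(λ=10):
Var(X) = 10
SD(X) = √(Var(X)) = √(10) = \sqrt{10}
SD(4X - 2) = |4| × SD(X) = 4 × \sqrt{10} = 4 \sqrt{10}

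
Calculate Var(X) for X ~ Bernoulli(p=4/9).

For X ~ Bernoulli(p=4/9):
Var(X) = \frac{20}{81}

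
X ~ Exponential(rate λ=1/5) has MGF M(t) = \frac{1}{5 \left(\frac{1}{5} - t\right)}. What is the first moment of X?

To find E[X], compute M^(1)(0):
M^(1)(t) = \frac{1}{5 \left(\frac{1}{5} - t\right)^{2}}
M^(1)(0) = 5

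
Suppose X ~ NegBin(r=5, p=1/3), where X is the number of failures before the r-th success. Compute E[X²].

Using the identity E[X²] = Var(X) + (E[X])²:
E[X] = 10
Var(X) = 30
E[X²] = 30 + (10)²
= 130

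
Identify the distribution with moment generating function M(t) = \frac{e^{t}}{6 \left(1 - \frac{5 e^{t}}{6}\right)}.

The MGF M(t) = \frac{e^{t}}{6 \left(1 - \frac{5 e^{t}}{6}\right)} is the standard form for the Geometric distribution.
Comparing with the known MGF formula identifies: Geometric(p=1/6), X = trial number of first success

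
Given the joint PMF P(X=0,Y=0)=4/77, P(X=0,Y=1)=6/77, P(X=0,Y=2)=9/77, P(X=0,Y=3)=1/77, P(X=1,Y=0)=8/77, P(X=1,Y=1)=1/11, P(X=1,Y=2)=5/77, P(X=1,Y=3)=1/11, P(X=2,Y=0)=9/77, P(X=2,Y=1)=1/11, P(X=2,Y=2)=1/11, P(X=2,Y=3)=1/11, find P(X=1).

P(X=1) = P(X=1,Y=0) + P(X=1,Y=1) + P(X=1,Y=2) + P(X=1,Y=3)
= 8/77 + 1/11 + 5/77 + 1/11
= 27/77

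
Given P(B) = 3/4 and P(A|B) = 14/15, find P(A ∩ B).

By definition, P(A|B) = P(A ∩ B) / P(B)
So P(A ∩ B) = P(A|B) × P(B)
= 14/15 × 3/4
= 7/10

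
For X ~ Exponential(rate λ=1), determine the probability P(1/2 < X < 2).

P(1/2 < X < 2) = ∫_{1/2}^{2} f(x) dx
where f(x) = e^{- x}
= - \frac{1}{e^{2}} + e^{- \frac{1}{2}}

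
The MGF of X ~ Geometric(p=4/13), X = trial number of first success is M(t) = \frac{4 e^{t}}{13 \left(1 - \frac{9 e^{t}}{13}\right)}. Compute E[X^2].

To find E[X^2], compute M^(2)(0):
M^(1)(t) = \frac{4 e^{t}}{13 \left(1 - \frac{9 e^{t}}{13}\right)} + \frac{36 e^{2 t}}{169 \left(1 - \frac{9 e^{t}}{13}\right)^{2}}
M^(2)(t) = \frac{4 e^{t}}{13 \left(1 - \frac{9 e^{t}}{13}\right)} + \frac{108 e^{2 t}}{169 \left(1 - \frac{9 e^{t}}{13}\right)^{2}} + \frac{648 e^{3 t}}{2197 \left(1 - \frac{9 e^{t}}{13}\right)^{3}}
M^(2)(0) = \frac{143}{8}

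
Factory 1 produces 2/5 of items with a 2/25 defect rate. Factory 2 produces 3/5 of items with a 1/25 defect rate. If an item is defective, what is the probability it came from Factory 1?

Using Bayes' theorem:
P(F1) = 2/5, P(D|F1) = 2/25
P(F2) = 3/5, P(D|F2) = 1/25
P(D) = P(D|F1)P(F1) + P(D|F2)P(F2)
     = \frac{7}{125}
P(F1|D) = P(D|F1)P(F1) / P(D)
= \frac{4}{7}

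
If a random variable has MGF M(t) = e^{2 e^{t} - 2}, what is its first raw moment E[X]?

To find E[X], compute M^(1)(0):
M^(1)(t) = 2 e^{t} e^{2 e^{t} - 2}
M^(1)(0) = 2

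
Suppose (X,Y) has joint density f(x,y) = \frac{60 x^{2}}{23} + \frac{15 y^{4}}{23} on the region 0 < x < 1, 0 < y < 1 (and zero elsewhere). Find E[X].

E[X] = ∫_0^1 ∫_0^1 x × f(x,y) dy dx
= ∫_0^1 ∫_0^1 x × (\frac{60 x^{2}}{23} + \frac{15 y^{4}}{23}) dy dx
= \frac{33}{46}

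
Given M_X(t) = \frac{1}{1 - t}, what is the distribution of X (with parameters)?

The MGF M(t) = \frac{1}{1 - t} is the standard form for the Exponential distribution.
Comparing with the known MGF formula identifies: Exponential(rate λ=1)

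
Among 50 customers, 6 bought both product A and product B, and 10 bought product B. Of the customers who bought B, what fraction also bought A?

P(A ∩ B) = 6/50 = 3/25
P(B) = 10/50 = 1/5
P(A|B) = P(A ∩ B) / P(B) = (3/25) / (1/5) = 3/5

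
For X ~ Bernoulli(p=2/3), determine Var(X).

For X ~ Bernoulli(p=2/3):
Var(X) = \frac{2}{9}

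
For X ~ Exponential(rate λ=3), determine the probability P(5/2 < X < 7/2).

P(5/2 < X < 7/2) = ∫_{5/2}^{7/2} f(x) dx
where f(x) = 3 e^{- 3 x}
= - \frac{1 - e^{3}}{e^{\frac{21}{2}}}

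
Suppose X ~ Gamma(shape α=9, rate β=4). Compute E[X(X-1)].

E[X(X-1)] = E[X² - X] = E[X²] - E[X]
E[X] = \frac{9}{4}
E[X²] = Var(X) + (E[X])² = \frac{9}{16} + (\frac{9}{4})² = \frac{45}{8}
E[X(X-1)] = \frac{45}{8} - \frac{9}{4} = \frac{27}{8}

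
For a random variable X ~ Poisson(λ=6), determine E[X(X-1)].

E[X(X-1)] = E[X² - X] = E[X²] - E[X]
E[X] = 6
E[X²] = Var(X) + (E[X])² = 6 + (6)² = 42
E[X(X-1)] = 42 - 6 = 36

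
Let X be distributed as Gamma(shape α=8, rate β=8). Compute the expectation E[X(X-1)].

E[X(X-1)] = E[X² - X] = E[X²] - E[X]
E[X] = 1
E[X²] = Var(X) + (E[X])² = \frac{1}{8} + (1)² = \frac{9}{8}
E[X(X-1)] = \frac{9}{8} - 1 = \frac{1}{8}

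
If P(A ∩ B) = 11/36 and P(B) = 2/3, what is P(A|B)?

P(A|B) = P(A ∩ B) / P(B)
= (11/36) / (2/3)
= 11/24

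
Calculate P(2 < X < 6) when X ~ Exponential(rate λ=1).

P(2 < X < 6) = ∫_{2}^{6} f(x) dx
where f(x) = e^{- x}
= - \frac{1 - e^{4}}{e^{6}}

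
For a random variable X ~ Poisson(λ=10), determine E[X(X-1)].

E[X(X-1)] = E[X² - X] = E[X²] - E[X]
E[X] = 10
E[X²] = Var(X) + (E[X])² = 10 + (10)² = 110
E[X(X-1)] = 110 - 10 = 100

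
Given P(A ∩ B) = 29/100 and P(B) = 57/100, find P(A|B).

P(A|B) = P(A ∩ B) / P(B)
= (29/100) / (57/100)
= 29/57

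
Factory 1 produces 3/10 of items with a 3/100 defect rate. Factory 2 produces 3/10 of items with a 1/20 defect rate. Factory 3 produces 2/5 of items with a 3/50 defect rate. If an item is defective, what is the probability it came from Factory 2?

Using Bayes' theorem:
P(F1) = 3/10, P(D|F1) = 3/100
P(F2) = 3/10, P(D|F2) = 1/20
P(F3) = 2/5, P(D|F3) = 3/50
P(D) = P(D|F1)P(F1) + P(D|F2)P(F2) + P(D|F3)P(F3)
     = \frac{6}{125}
P(F2|D) = P(D|F2)P(F2) / P(D)
= \frac{5}{16}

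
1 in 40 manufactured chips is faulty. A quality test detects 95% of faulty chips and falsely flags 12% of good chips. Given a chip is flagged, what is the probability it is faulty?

Let D = the rare event, + = positive/flagged.
P(D) = 1/40
P(+|D) = 95/100 = 19/20
P(+|D') = 12/100 = 3/25
P(+) = P(+|D)P(D) + P(+|D')P(D')
     = \frac{19}{20} × \frac{1}{40} + \frac{3}{25} × \frac{39}{40}
     = \frac{563}{4000}
P(D|+) = P(+|D)P(D)/P(+) = \frac{95}{563}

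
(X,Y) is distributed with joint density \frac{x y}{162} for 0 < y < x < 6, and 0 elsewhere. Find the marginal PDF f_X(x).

f_X(x) = ∫_0^x \frac{x y}{162} dy = \frac{x^{3}}{324}
for 0 < x < 6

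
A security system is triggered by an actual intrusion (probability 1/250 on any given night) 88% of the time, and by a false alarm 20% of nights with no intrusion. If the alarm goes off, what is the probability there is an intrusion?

Let D = the rare event, + = positive/flagged.
P(D) = 1/250
P(+|D) = 88/100 = 22/25
P(+|D') = 20/100 = 1/5
P(+) = P(+|D)P(D) + P(+|D')P(D')
     = \frac{22}{25} × \frac{1}{250} + \frac{1}{5} × \frac{249}{250}
     = \frac{1267}{6250}
P(D|+) = P(+|D)P(D)/P(+) = \frac{22}{1267}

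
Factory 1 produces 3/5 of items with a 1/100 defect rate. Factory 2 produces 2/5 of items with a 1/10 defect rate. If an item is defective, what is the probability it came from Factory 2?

Using Bayes' theorem:
P(F1) = 3/5, P(D|F1) = 1/100
P(F2) = 2/5, P(D|F2) = 1/10
P(D) = P(D|F1)P(F1) + P(D|F2)P(F2)
     = \frac{23}{500}
P(F2|D) = P(D|F2)P(F2) / P(D)
= \frac{20}{23}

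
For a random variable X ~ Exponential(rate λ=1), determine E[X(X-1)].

E[X(X-1)] = E[X² - X] = E[X²] - E[X]
E[X] = 1
E[X²] = Var(X) + (E[X])² = 1 + (1)² = 2
E[X(X-1)] = 2 - 1 = 1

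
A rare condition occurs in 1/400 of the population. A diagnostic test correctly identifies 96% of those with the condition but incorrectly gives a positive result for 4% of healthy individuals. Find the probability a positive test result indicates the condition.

Let D = the rare event, + = positive/flagged.
P(D) = 1/400
P(+|D) = 96/100 = 24/25
P(+|D') = 4/100 = 1/25
P(+) = P(+|D)P(D) + P(+|D')P(D')
     = \frac{24}{25} × \frac{1}{400} + \frac{1}{25} × \frac{399}{400}
     = \frac{423}{10000}
P(D|+) = P(+|D)P(D)/P(+) = \frac{8}{141}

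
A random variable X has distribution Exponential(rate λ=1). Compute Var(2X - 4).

For X ~ Exponential(rate λ=1):
Var(X) = 1
Var(2X - 4) = (2)² × Var(X) = 4 × 1 = 4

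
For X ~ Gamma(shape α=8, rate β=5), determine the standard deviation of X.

For X ~ Gamma(shape α=8, rate β=5):
Var(X) = \frac{8}{25}
SD(X) = √(Var(X)) = √(\frac{8}{25}) = \frac{2 \sqrt{2}}{5}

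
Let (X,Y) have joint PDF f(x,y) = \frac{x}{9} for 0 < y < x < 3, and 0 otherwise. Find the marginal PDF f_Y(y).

f_Y(y) = ∫_y^3 \frac{x}{9} dx = \frac{1}{2} - \frac{y^{2}}{18}
for 0 < y < 3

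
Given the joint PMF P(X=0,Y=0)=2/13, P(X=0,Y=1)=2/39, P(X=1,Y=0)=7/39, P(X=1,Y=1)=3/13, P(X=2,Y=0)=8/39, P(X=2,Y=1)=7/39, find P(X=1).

P(X=1) = P(X=1,Y=0) + P(X=1,Y=1)
= 7/39 + 3/13
= 16/39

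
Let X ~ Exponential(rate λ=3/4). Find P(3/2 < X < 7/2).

P(3/2 < X < 7/2) = ∫_{3/2}^{7/2} f(x) dx
where f(x) = \frac{3 e^{- \frac{3 x}{4}}}{4}
= - \frac{1 - e^{\frac{3}{2}}}{e^{\frac{21}{8}}}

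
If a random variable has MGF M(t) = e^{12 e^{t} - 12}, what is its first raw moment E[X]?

To find E[X], compute M^(1)(0):
M^(1)(t) = 12 e^{t} e^{12 e^{t} - 12}
M^(1)(0) = 12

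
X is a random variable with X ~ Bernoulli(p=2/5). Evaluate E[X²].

Using the identity E[X²] = Var(X) + (E[X])²:
E[X] = \frac{2}{5}
Var(X) = \frac{6}{25}
E[X²] = \frac{6}{25} + (\frac{2}{5})²
= \frac{2}{5}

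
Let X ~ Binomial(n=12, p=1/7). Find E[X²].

Using the identity E[X²] = Var(X) + (E[X])²:
E[X] = \frac{12}{7}
Var(X) = \frac{72}{49}
E[X²] = \frac{72}{49} + (\frac{12}{7})²
= \frac{216}{49}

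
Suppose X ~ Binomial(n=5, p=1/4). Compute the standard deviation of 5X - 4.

For X ~ Binomial(n=5, p=1/4):
Var(X) = \frac{15}{16}
SD(X) = √(Var(X)) = √(\frac{15}{16}) = \frac{\sqrt{15}}{4}
SD(5X - 4) = |5| × SD(X) = 5 × \frac{\sqrt{15}}{4} = \frac{5 \sqrt{15}}{4}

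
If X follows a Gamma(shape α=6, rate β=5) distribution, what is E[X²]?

Using the identity E[X²] = Var(X) + (E[X])²:
E[X] = \frac{6}{5}
Var(X) = \frac{6}{25}
E[X²] = \frac{6}{25} + (\frac{6}{5})²
= \frac{42}{25}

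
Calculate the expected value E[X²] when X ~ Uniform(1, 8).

Using the identity E[X²] = Var(X) + (E[X])²:
E[X] = \frac{9}{2}
Var(X) = \frac{49}{12}
E[X²] = \frac{49}{12} + (\frac{9}{2})²
= \frac{73}{3}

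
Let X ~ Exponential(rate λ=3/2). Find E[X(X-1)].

E[X(X-1)] = E[X² - X] = E[X²] - E[X]
E[X] = \frac{2}{3}
E[X²] = Var(X) + (E[X])² = \frac{4}{9} + (\frac{2}{3})² = \frac{8}{9}
E[X(X-1)] = \frac{8}{9} - \frac{2}{3} = \frac{2}{9}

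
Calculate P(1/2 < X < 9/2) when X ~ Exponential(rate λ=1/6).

P(1/2 < X < 9/2) = ∫_{1/2}^{9/2} f(x) dx
where f(x) = \frac{e^{- \frac{x}{6}}}{6}
= - \frac{1}{e^{\frac{3}{4}}} + e^{- \frac{1}{12}}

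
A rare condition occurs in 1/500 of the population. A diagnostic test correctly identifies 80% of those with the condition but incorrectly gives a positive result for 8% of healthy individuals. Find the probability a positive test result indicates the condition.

Let D = the rare event, + = positive/flagged.
P(D) = 1/500
P(+|D) = 80/100 = 4/5
P(+|D') = 8/100 = 2/25
P(+) = P(+|D)P(D) + P(+|D')P(D')
     = \frac{4}{5} × \frac{1}{500} + \frac{2}{25} × \frac{499}{500}
     = \frac{509}{6250}
P(D|+) = P(+|D)P(D)/P(+) = \frac{10}{509}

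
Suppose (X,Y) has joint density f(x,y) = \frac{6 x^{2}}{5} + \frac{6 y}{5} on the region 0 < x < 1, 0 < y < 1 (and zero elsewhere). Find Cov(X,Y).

E[XY] = ∫∫ xy × f(x,y) dx dy = \frac{7}{20}
E[X] = \frac{3}{5}
E[Y] = \frac{3}{5}
Cov(X,Y) = E[XY] - E[X]E[Y] = - \frac{1}{100}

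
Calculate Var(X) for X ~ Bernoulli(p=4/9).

For X ~ Bernoulli(p=4/9):
Var(X) = \frac{20}{81}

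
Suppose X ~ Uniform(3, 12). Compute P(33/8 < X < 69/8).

P(33/8 < X < 69/8) = ∫_{33/8}^{69/8} f(x) dx
where f(x) = \frac{1}{9}
= \frac{1}{2}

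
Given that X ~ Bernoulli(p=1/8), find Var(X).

For X ~ Bernoulli(p=1/8):
Var(X) = \frac{7}{64}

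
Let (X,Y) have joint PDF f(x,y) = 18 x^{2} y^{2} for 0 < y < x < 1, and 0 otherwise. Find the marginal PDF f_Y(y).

f_Y(y) = ∫_y^1 18 x^{2} y^{2} dx = 6 y^{2} \left(1 - y^{3}\right)
for 0 < y < 1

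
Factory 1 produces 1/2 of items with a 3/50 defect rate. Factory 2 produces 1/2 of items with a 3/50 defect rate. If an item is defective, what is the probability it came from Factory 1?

Using Bayes' theorem:
P(F1) = 1/2, P(D|F1) = 3/50
P(F2) = 1/2, P(D|F2) = 3/50
P(D) = P(D|F1)P(F1) + P(D|F2)P(F2)
     = \frac{3}{50}
P(F1|D) = P(D|F1)P(F1) / P(D)
= \frac{1}{2}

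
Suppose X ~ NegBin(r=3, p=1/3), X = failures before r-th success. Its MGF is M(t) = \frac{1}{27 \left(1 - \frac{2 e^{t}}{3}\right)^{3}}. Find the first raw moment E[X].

To find E[X], compute M^(1)(0):
M^(1)(t) = \frac{2 e^{t}}{27 \left(1 - \frac{2 e^{t}}{3}\right)^{4}}
M^(1)(0) = 6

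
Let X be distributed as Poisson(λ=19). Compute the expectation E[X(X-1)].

E[X(X-1)] = E[X² - X] = E[X²] - E[X]
E[X] = 19
E[X²] = Var(X) + (E[X])² = 19 + (19)² = 380
E[X(X-1)] = 380 - 19 = 361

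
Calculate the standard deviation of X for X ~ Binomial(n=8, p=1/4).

For X ~ Binomial(n=8, p=1/4):
Var(X) = \frac{3}{2}
SD(X) = √(Var(X)) = √(\frac{3}{2}) = \frac{\sqrt{6}}{2}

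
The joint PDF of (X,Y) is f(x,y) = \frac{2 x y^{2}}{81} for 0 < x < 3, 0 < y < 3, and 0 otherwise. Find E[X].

f_X(x) = ∫_0^3 \frac{2 x y^{2}}{81} dy = \frac{2 x}{9}
E[X] = ∫_0^3 x × (\frac{2 x}{9}) dx = 2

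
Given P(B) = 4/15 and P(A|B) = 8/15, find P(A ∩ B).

By definition, P(A|B) = P(A ∩ B) / P(B)
So P(A ∩ B) = P(A|B) × P(B)
= 8/15 × 4/15
= 32/225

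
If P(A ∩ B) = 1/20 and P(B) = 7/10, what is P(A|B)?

P(A|B) = P(A ∩ B) / P(B)
= (1/20) / (7/10)
= 1/14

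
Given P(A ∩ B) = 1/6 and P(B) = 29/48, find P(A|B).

P(A|B) = P(A ∩ B) / P(B)
= (1/6) / (29/48)
= 8/29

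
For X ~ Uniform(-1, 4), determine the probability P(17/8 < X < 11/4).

P(17/8 < X < 11/4) = ∫_{17/8}^{11/4} f(x) dx
where f(x) = \frac{1}{5}
= \frac{1}{8}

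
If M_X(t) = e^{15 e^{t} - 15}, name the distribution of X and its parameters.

The MGF M(t) = e^{15 e^{t} - 15} is the standard form for the Poisson distribution.
Comparing with the known MGF formula identifies: Poisson(λ=15)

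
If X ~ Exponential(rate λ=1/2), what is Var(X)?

For X ~ Exponential(rate λ=1/2):
Var(X) = 4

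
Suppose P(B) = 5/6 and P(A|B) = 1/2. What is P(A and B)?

By definition, P(A|B) = P(A ∩ B) / P(B)
So P(A ∩ B) = P(A|B) × P(B)
= 1/2 × 5/6
= 5/12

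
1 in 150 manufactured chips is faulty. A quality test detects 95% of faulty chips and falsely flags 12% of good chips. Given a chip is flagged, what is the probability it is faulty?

Let D = the rare event, + = positive/flagged.
P(D) = 1/150
P(+|D) = 95/100 = 19/20
P(+|D') = 12/100 = 3/25
P(+) = P(+|D)P(D) + P(+|D')P(D')
     = \frac{19}{20} × \frac{1}{150} + \frac{3}{25} × \frac{149}{150}
     = \frac{1883}{15000}
P(D|+) = P(+|D)P(D)/P(+) = \frac{95}{1883}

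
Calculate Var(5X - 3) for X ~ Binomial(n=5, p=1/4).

For X ~ Binomial(n=5, p=1/4):
Var(X) = \frac{15}{16}
Var(5X - 3) = (5)² × Var(X) = 25 × \frac{15}{16} = \frac{375}{16}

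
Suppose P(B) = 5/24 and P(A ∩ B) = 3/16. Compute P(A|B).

P(A|B) = P(A ∩ B) / P(B)
= (3/16) / (5/24)
= 9/10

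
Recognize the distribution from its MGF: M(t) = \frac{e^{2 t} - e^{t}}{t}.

The MGF M(t) = \frac{e^{2 t} - e^{t}}{t} is the standard form for the Uniform distribution.
Comparing with the known MGF formula identifies: Uniform(1, 2)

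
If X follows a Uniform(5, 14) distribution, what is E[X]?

For X ~ Uniform(5, 14), the expected value is:
E[X] = \frac{19}{2}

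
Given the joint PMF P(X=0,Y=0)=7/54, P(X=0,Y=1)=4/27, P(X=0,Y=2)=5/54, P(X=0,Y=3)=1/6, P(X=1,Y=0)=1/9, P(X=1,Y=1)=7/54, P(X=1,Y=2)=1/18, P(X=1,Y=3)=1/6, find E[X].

First find marginal of X:
P(X=0) = 29/54
P(X=1) = 25/54
E[X] = 0 × 29/54 + 1 × 25/54 = 25/54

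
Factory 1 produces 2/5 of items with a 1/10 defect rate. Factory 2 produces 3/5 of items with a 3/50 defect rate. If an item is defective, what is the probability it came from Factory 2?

Using Bayes' theorem:
P(F1) = 2/5, P(D|F1) = 1/10
P(F2) = 3/5, P(D|F2) = 3/50
P(D) = P(D|F1)P(F1) + P(D|F2)P(F2)
     = \frac{19}{250}
P(F2|D) = P(D|F2)P(F2) / P(D)
= \frac{9}{19}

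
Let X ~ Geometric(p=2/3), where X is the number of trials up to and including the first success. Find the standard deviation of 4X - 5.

For X ~ Geometric(p=2/3), where X is the number of trials up to and including the first success:
Var(X) = \frac{3}{4}
SD(X) = √(Var(X)) = √(\frac{3}{4}) = \frac{\sqrt{3}}{2}
SD(4X - 5) = |4| × SD(X) = 4 × \frac{\sqrt{3}}{2} = 2 \sqrt{3}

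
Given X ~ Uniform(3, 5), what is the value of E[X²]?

Using the identity E[X²] = Var(X) + (E[X])²:
E[X] = 4
Var(X) = \frac{1}{3}
E[X²] = \frac{1}{3} + (4)²
= \frac{49}{3}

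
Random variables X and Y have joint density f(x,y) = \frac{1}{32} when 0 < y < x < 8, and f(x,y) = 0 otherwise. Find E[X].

f_X(x) = ∫_0^x \frac{1}{32} dy = \frac{x}{32}
E[X] = ∫_0^8 x × (\frac{x}{32}) dx = \frac{16}{3}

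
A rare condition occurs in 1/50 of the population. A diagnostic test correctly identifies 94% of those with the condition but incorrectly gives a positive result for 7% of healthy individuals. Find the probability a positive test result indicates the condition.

Let D = the rare event, + = positive/flagged.
P(D) = 1/50
P(+|D) = 94/100 = 47/50
P(+|D') = 7/100
P(+) = P(+|D)P(D) + P(+|D')P(D')
     = \frac{47}{50} × \frac{1}{50} + \frac{7}{100} × \frac{49}{50}
     = \frac{437}{5000}
P(D|+) = P(+|D)P(D)/P(+) = \frac{94}{437}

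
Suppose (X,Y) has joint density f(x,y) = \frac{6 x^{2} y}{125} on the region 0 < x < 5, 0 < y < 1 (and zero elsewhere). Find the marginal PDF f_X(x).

f_X(x) = ∫_0^1 f(x,y) dy
= ∫_0^1 \frac{6 x^{2} y}{125} dy
= \frac{3 x^{2}}{125} for 0 < x < 5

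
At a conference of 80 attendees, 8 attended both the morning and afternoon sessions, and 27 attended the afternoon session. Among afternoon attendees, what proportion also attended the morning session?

P(A ∩ B) = 8/80 = 1/10
P(B) = 27/80
P(A|B) = P(A ∩ B) / P(B) = (1/10) / (27/80) = 8/27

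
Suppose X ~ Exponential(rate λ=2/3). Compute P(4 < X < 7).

P(4 < X < 7) = ∫_{4}^{7} f(x) dx
where f(x) = \frac{2 e^{- \frac{2 x}{3}}}{3}
= - \frac{1 - e^{2}}{e^{\frac{14}{3}}}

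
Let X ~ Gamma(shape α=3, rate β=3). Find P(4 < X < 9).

P(4 < X < 9) = ∫_{4}^{9} f(x) dx
where f(x) = \frac{27 x^{2} e^{- 3 x}}{2}
= \frac{5 \left(-157 + 34 e^{15}\right)}{2 e^{27}}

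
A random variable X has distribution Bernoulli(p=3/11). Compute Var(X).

For X ~ Bernoulli(p=3/11):
Var(X) = \frac{24}{121}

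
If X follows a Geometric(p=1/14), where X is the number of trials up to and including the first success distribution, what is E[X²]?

Using the identity E[X²] = Var(X) + (E[X])²:
E[X] = 14
Var(X) = 182
E[X²] = 182 + (14)²
= 378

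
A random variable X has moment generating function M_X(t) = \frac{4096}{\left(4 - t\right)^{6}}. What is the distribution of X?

The MGF M(t) = \frac{4096}{\left(4 - t\right)^{6}} is the standard form for the Gamma distribution.
Comparing with the known MGF formula identifies: Gamma(shape α=6, rate β=4)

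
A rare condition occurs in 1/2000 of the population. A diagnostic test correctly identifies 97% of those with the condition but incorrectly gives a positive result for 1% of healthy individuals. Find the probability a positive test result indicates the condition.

Let D = the rare event, + = positive/flagged.
P(D) = 1/2000
P(+|D) = 97/100
P(+|D') = 1/100
P(+) = P(+|D)P(D) + P(+|D')P(D')
     = \frac{97}{100} × \frac{1}{2000} + \frac{1}{100} × \frac{1999}{2000}
     = \frac{131}{12500}
P(D|+) = P(+|D)P(D)/P(+) = \frac{97}{2096}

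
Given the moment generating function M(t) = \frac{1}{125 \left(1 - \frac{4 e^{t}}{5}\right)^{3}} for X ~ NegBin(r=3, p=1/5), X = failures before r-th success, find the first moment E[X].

To find E[X], compute M^(1)(0):
M^(1)(t) = \frac{12 e^{t}}{625 \left(1 - \frac{4 e^{t}}{5}\right)^{4}}
M^(1)(0) = 12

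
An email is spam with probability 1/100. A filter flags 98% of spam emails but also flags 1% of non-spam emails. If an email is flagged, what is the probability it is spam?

Let D = the rare event, + = positive/flagged.
P(D) = 1/100
P(+|D) = 98/100 = 49/50
P(+|D') = 1/100
P(+) = P(+|D)P(D) + P(+|D')P(D')
     = \frac{49}{50} × \frac{1}{100} + \frac{1}{100} × \frac{99}{100}
     = \frac{197}{10000}
P(D|+) = P(+|D)P(D)/P(+) = \frac{98}{197}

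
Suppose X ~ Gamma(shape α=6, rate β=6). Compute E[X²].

Using the identity E[X²] = Var(X) + (E[X])²:
E[X] = 1
Var(X) = \frac{1}{6}
E[X²] = \frac{1}{6} + (1)²
= \frac{7}{6}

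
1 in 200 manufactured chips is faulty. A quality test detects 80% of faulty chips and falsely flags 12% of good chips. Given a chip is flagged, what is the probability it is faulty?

Let D = the rare event, + = positive/flagged.
P(D) = 1/200
P(+|D) = 80/100 = 4/5
P(+|D') = 12/100 = 3/25
P(+) = P(+|D)P(D) + P(+|D')P(D')
     = \frac{4}{5} × \frac{1}{200} + \frac{3}{25} × \frac{199}{200}
     = \frac{617}{5000}
P(D|+) = P(+|D)P(D)/P(+) = \frac{20}{617}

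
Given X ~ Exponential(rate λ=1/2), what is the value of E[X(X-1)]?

E[X(X-1)] = E[X² - X] = E[X²] - E[X]
E[X] = 2
E[X²] = Var(X) + (E[X])² = 4 + (2)² = 8
E[X(X-1)] = 8 - 2 = 6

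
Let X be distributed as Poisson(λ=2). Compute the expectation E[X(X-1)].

E[X(X-1)] = E[X² - X] = E[X²] - E[X]
E[X] = 2
E[X²] = Var(X) + (E[X])² = 2 + (2)² = 6
E[X(X-1)] = 6 - 2 = 4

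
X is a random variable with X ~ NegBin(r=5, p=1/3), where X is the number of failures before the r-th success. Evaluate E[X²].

Using the identity E[X²] = Var(X) + (E[X])²:
E[X] = 10
Var(X) = 30
E[X²] = 30 + (10)²
= 130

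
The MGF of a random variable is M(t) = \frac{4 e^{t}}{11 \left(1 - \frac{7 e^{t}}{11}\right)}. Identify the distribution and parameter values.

The MGF M(t) = \frac{4 e^{t}}{11 \left(1 - \frac{7 e^{t}}{11}\right)} is the standard form for the Geometric distribution.
Comparing with the known MGF formula identifies: Geometric(p=4/11), X = trial number of first success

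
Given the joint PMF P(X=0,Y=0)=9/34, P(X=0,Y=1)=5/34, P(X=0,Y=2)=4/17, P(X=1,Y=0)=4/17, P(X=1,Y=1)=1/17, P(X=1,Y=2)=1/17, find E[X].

First find marginal of X:
P(X=0) = 11/17
P(X=1) = 6/17
E[X] = 0 × 11/17 + 1 × 6/17 = 6/17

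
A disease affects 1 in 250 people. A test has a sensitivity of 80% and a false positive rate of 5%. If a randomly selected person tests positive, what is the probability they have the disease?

Let D = the rare event, + = positive/flagged.
P(D) = 1/250
P(+|D) = 80/100 = 4/5
P(+|D') = 5/100 = 1/20
P(+) = P(+|D)P(D) + P(+|D')P(D')
     = \frac{4}{5} × \frac{1}{250} + \frac{1}{20} × \frac{249}{250}
     = \frac{53}{1000}
P(D|+) = P(+|D)P(D)/P(+) = \frac{16}{265}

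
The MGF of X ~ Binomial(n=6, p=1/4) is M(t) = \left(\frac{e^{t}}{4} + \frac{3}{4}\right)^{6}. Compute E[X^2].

To find E[X^2], compute M^(2)(0):
M^(1)(t) = \frac{3 \left(\frac{e^{t}}{4} + \frac{3}{4}\right)^{5} e^{t}}{2}
M^(2)(t) = \frac{3 \left(\frac{e^{t}}{4} + \frac{3}{4}\right)^{5} e^{t}}{2} + \frac{15 \left(\frac{e^{t}}{4} + \frac{3}{4}\right)^{4} e^{2 t}}{8}
M^(2)(0) = \frac{27}{8}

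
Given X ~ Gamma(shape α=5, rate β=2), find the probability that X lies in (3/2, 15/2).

P(3/2 < X < 15/2) = ∫_{3/2}^{15/2} f(x) dx
where f(x) = \frac{4 x^{4} e^{- 2 x}}{3}
= \frac{-22403 + 131 e^{12}}{8 e^{15}}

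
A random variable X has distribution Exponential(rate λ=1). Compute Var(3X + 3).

For X ~ Exponential(rate λ=1):
Var(X) = 1
Var(3X + 3) = (3)² × Var(X) = 9 × 1 = 9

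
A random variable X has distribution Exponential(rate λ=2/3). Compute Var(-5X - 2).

For X ~ Exponential(rate λ=2/3):
Var(X) = \frac{9}{4}
Var(-5X - 2) = (-5)² × Var(X) = 25 × \frac{9}{4} = \frac{225}{4}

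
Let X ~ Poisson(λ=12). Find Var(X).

For X ~ Poisson(λ=12):
Var(X) = 12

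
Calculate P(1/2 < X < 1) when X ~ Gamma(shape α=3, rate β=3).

P(1/2 < X < 1) = ∫_{1/2}^{1} f(x) dx
where f(x) = \frac{27 x^{2} e^{- 3 x}}{2}
= - \frac{17}{2 e^{3}} + \frac{29}{8 e^{\frac{3}{2}}}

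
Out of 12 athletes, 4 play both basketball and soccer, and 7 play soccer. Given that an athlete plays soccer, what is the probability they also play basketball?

P(A ∩ B) = 4/12 = 1/3
P(B) = 7/12
P(A|B) = P(A ∩ B) / P(B) = (1/3) / (7/12) = 4/7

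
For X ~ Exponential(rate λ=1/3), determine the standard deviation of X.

For X ~ Exponential(rate λ=1/3):
Var(X) = 9
SD(X) = √(Var(X)) = √(9) = 3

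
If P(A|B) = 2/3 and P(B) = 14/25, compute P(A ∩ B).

By definition, P(A|B) = P(A ∩ B) / P(B)
So P(A ∩ B) = P(A|B) × P(B)
= 2/3 × 14/25
= 28/75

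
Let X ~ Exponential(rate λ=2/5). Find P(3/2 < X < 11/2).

P(3/2 < X < 11/2) = ∫_{3/2}^{11/2} f(x) dx
where f(x) = \frac{2 e^{- \frac{2 x}{5}}}{5}
= - \frac{1 - e^{\frac{8}{5}}}{e^{\frac{11}{5}}}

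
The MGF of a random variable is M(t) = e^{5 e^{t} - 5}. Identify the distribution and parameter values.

The MGF M(t) = e^{5 e^{t} - 5} is the standard form for the Poisson distribution.
Comparing with the known MGF formula identifies: Poisson(λ=5)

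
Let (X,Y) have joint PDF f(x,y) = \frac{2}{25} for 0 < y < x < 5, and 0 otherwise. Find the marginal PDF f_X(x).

f_X(x) = ∫_0^x \frac{2}{25} dy = \frac{2 x}{25}
for 0 < x < 5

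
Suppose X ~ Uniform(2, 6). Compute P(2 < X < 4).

P(2 < X < 4) = ∫_{2}^{4} f(x) dx
where f(x) = \frac{1}{4}
= \frac{1}{2}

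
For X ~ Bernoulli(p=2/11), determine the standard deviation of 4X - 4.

For X ~ Bernoulli(p=2/11):
Var(X) = \frac{18}{121}
SD(X) = √(Var(X)) = √(\frac{18}{121}) = \frac{3 \sqrt{2}}{11}
SD(4X - 4) = |4| × SD(X) = 4 × \frac{3 \sqrt{2}}{11} = \frac{12 \sqrt{2}}{11}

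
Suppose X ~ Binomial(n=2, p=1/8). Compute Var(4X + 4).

For X ~ Binomial(n=2, p=1/8):
Var(X) = \frac{7}{32}
Var(4X + 4) = (4)² × Var(X) = 16 × \frac{7}{32} = \frac{7}{2}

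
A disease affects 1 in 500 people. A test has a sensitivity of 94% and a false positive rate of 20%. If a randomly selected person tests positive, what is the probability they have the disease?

Let D = the rare event, + = positive/flagged.
P(D) = 1/500
P(+|D) = 94/100 = 47/50
P(+|D') = 20/100 = 1/5
P(+) = P(+|D)P(D) + P(+|D')P(D')
     = \frac{47}{50} × \frac{1}{500} + \frac{1}{5} × \frac{499}{500}
     = \frac{5037}{25000}
P(D|+) = P(+|D)P(D)/P(+) = \frac{47}{5037}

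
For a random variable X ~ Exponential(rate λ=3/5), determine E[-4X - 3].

For X ~ Exponential(rate λ=3/5):
E[X] = \frac{5}{3}
E[-4X - 3] = -4 × E[X] - 3 = - \frac{29}{3}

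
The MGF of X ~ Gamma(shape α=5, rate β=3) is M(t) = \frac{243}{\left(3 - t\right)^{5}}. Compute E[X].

To find E[X], compute M^(1)(0):
M^(1)(t) = \frac{1215}{\left(3 - t\right)^{6}}
M^(1)(0) = \frac{5}{3}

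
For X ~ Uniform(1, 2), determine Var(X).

For X ~ Uniform(1, 2):
Var(X) = \frac{1}{12}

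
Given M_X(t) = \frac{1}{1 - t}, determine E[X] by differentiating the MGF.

To find E[X], compute M^(1)(0):
M^(1)(t) = \frac{1}{\left(1 - t\right)^{2}}
M^(1)(0) = 1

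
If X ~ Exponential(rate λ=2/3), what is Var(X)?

For X ~ Exponential(rate λ=2/3):
Var(X) = \frac{9}{4}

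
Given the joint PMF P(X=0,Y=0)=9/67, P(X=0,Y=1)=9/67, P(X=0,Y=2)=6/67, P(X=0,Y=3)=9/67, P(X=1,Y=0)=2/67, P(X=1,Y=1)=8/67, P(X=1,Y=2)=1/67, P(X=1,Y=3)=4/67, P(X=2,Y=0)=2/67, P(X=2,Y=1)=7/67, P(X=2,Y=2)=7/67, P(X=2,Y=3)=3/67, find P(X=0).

P(X=0) = P(X=0,Y=0) + P(X=0,Y=1) + P(X=0,Y=2) + P(X=0,Y=3)
= 9/67 + 9/67 + 6/67 + 9/67
= 33/67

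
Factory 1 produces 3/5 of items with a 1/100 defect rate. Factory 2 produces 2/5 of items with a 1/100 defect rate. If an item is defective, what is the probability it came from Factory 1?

Using Bayes' theorem:
P(F1) = 3/5, P(D|F1) = 1/100
P(F2) = 2/5, P(D|F2) = 1/100
P(D) = P(D|F1)P(F1) + P(D|F2)P(F2)
     = \frac{1}{100}
P(F1|D) = P(D|F1)P(F1) / P(D)
= \frac{3}{5}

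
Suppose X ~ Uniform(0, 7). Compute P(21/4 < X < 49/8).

P(21/4 < X < 49/8) = ∫_{21/4}^{49/8} f(x) dx
where f(x) = \frac{1}{7}
= \frac{1}{8}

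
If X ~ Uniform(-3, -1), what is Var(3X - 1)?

For X ~ Uniform(-3, -1):
Var(X) = \frac{1}{3}
Var(3X - 1) = (3)² × Var(X) = 9 × \frac{1}{3} = 3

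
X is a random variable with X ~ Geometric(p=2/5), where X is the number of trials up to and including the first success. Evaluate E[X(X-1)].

E[X(X-1)] = E[X² - X] = E[X²] - E[X]
E[X] = \frac{5}{2}
E[X²] = Var(X) + (E[X])² = \frac{15}{4} + (\frac{5}{2})² = 10
E[X(X-1)] = 10 - \frac{5}{2} = \frac{15}{2}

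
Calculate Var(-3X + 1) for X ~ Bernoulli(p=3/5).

For X ~ Bernoulli(p=3/5):
Var(X) = \frac{6}{25}
Var(-3X + 1) = (-3)² × Var(X) = 9 × \frac{6}{25} = \frac{54}{25}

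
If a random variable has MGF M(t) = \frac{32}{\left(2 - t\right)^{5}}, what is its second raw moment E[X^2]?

To find E[X^2], compute M^(2)(0):
M^(1)(t) = \frac{160}{\left(2 - t\right)^{6}}
M^(2)(t) = \frac{960}{\left(2 - t\right)^{7}}
M^(2)(0) = \frac{15}{2}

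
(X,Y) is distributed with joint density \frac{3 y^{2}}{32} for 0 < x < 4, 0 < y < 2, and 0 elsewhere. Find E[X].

f_X(x) = ∫_0^2 \frac{3 y^{2}}{32} dy = \frac{1}{4}
E[X] = ∫_0^4 x × (\frac{1}{4}) dx = 2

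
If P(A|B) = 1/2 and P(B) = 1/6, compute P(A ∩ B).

By definition, P(A|B) = P(A ∩ B) / P(B)
So P(A ∩ B) = P(A|B) × P(B)
= 1/2 × 1/6
= 1/12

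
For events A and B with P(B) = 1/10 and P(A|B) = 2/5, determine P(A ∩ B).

By definition, P(A|B) = P(A ∩ B) / P(B)
So P(A ∩ B) = P(A|B) × P(B)
= 2/5 × 1/10
= 1/25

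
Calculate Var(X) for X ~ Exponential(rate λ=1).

For X ~ Exponential(rate λ=1):
Var(X) = 1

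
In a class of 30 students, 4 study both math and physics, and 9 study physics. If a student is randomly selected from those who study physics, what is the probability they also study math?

P(A ∩ B) = 4/30 = 2/15
P(B) = 9/30 = 3/10
P(A|B) = P(A ∩ B) / P(B) = (2/15) / (3/10) = 4/9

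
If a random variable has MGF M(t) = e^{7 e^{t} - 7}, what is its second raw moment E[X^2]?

To find E[X^2], compute M^(2)(0):
M^(1)(t) = 7 e^{t} e^{7 e^{t} - 7}
M^(2)(t) = 49 e^{2 t} e^{7 e^{t} - 7} + 7 e^{t} e^{7 e^{t} - 7}
M^(2)(0) = 56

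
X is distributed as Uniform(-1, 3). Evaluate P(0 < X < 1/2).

P(0 < X < 1/2) = ∫_{0}^{1/2} f(x) dx
where f(x) = \frac{1}{4}
= \frac{1}{8}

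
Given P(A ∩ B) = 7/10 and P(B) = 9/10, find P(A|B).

P(A|B) = P(A ∩ B) / P(B)
= (7/10) / (9/10)
= 7/9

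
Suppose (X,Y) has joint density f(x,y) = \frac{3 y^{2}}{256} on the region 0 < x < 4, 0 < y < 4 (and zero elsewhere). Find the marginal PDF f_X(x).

f_X(x) = ∫_0^4 f(x,y) dy
= ∫_0^4 \frac{3 y^{2}}{256} dy
= \frac{1}{4} for 0 < x < 4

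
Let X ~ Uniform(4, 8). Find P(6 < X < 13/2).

P(6 < X < 13/2) = ∫_{6}^{13/2} f(x) dx
where f(x) = \frac{1}{4}
= \frac{1}{8}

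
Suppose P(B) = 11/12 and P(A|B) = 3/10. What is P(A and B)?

By definition, P(A|B) = P(A ∩ B) / P(B)
So P(A ∩ B) = P(A|B) × P(B)
= 3/10 × 11/12
= 11/40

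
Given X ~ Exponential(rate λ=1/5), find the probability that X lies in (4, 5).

P(4 < X < 5) = ∫_{4}^{5} f(x) dx
where f(x) = \frac{e^{- \frac{x}{5}}}{5}
= - \frac{1}{e} + e^{- \frac{4}{5}}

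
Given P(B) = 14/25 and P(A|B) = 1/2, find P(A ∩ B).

By definition, P(A|B) = P(A ∩ B) / P(B)
So P(A ∩ B) = P(A|B) × P(B)
= 1/2 × 14/25
= 7/25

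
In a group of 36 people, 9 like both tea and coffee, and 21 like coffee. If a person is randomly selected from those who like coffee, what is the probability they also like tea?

P(A ∩ B) = 9/36 = 1/4
P(B) = 21/36 = 7/12
P(A|B) = P(A ∩ B) / P(B) = (1/4) / (7/12) = 3/7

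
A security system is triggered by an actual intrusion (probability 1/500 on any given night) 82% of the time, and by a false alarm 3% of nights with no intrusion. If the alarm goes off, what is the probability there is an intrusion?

Let D = the rare event, + = positive/flagged.
P(D) = 1/500
P(+|D) = 82/100 = 41/50
P(+|D') = 3/100
P(+) = P(+|D)P(D) + P(+|D')P(D')
     = \frac{41}{50} × \frac{1}{500} + \frac{3}{100} × \frac{499}{500}
     = \frac{1579}{50000}
P(D|+) = P(+|D)P(D)/P(+) = \frac{82}{1579}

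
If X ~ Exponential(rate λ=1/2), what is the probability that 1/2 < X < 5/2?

P(1/2 < X < 5/2) = ∫_{1/2}^{5/2} f(x) dx
where f(x) = \frac{e^{- \frac{x}{2}}}{2}
= - \frac{1 - e}{e^{\frac{5}{4}}}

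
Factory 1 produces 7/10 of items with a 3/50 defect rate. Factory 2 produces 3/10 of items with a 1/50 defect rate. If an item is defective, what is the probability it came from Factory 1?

Using Bayes' theorem:
P(F1) = 7/10, P(D|F1) = 3/50
P(F2) = 3/10, P(D|F2) = 1/50
P(D) = P(D|F1)P(F1) + P(D|F2)P(F2)
     = \frac{6}{125}
P(F1|D) = P(D|F1)P(F1) / P(D)
= \frac{7}{8}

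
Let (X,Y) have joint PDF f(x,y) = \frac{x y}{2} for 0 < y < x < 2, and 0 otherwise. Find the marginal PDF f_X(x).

f_X(x) = ∫_0^x \frac{x y}{2} dy = \frac{x^{3}}{4}
for 0 < x < 2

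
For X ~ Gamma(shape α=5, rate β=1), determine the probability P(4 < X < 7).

P(4 < X < 7) = ∫_{4}^{7} f(x) dx
where f(x) = \frac{x^{4} e^{- x}}{24}
= \frac{-4553 + 824 e^{3}}{24 e^{7}}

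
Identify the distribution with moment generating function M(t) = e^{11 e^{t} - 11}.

The MGF M(t) = e^{11 e^{t} - 11} is the standard form for the Poisson distribution.
Comparing with the known MGF formula identifies: Poisson(λ=11)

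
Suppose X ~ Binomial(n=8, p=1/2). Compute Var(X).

For X ~ Binomial(n=8, p=1/2):
Var(X) = 2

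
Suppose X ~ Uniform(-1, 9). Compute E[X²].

Using the identity E[X²] = Var(X) + (E[X])²:
E[X] = 4
Var(X) = \frac{25}{3}
E[X²] = \frac{25}{3} + (4)²
= \frac{73}{3}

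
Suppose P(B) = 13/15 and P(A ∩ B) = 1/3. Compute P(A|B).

P(A|B) = P(A ∩ B) / P(B)
= (1/3) / (13/15)
= 5/13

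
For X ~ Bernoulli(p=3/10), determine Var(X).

For X ~ Bernoulli(p=3/10):
Var(X) = \frac{21}{100}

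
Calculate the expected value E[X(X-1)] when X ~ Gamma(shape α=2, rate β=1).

E[X(X-1)] = E[X² - X] = E[X²] - E[X]
E[X] = 2
E[X²] = Var(X) + (E[X])² = 2 + (2)² = 6
E[X(X-1)] = 6 - 2 = 4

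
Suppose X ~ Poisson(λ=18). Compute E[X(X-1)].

E[X(X-1)] = E[X² - X] = E[X²] - E[X]
E[X] = 18
E[X²] = Var(X) + (E[X])² = 18 + (18)² = 342
E[X(X-1)] = 342 - 18 = 324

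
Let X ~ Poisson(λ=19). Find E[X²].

Using the identity E[X²] = Var(X) + (E[X])²:
E[X] = 19
Var(X) = 19
E[X²] = 19 + (19)²
= 380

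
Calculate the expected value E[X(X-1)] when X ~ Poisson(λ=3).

E[X(X-1)] = E[X² - X] = E[X²] - E[X]
E[X] = 3
E[X²] = Var(X) + (E[X])² = 3 + (3)² = 12
E[X(X-1)] = 12 - 3 = 9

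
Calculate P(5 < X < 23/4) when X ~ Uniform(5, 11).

P(5 < X < 23/4) = ∫_{5}^{23/4} f(x) dx
where f(x) = \frac{1}{6}
= \frac{1}{8}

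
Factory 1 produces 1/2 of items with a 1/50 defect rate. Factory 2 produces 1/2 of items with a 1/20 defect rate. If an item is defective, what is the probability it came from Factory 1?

Using Bayes' theorem:
P(F1) = 1/2, P(D|F1) = 1/50
P(F2) = 1/2, P(D|F2) = 1/20
P(D) = P(D|F1)P(F1) + P(D|F2)P(F2)
     = \frac{7}{200}
P(F1|D) = P(D|F1)P(F1) / P(D)
= \frac{2}{7}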